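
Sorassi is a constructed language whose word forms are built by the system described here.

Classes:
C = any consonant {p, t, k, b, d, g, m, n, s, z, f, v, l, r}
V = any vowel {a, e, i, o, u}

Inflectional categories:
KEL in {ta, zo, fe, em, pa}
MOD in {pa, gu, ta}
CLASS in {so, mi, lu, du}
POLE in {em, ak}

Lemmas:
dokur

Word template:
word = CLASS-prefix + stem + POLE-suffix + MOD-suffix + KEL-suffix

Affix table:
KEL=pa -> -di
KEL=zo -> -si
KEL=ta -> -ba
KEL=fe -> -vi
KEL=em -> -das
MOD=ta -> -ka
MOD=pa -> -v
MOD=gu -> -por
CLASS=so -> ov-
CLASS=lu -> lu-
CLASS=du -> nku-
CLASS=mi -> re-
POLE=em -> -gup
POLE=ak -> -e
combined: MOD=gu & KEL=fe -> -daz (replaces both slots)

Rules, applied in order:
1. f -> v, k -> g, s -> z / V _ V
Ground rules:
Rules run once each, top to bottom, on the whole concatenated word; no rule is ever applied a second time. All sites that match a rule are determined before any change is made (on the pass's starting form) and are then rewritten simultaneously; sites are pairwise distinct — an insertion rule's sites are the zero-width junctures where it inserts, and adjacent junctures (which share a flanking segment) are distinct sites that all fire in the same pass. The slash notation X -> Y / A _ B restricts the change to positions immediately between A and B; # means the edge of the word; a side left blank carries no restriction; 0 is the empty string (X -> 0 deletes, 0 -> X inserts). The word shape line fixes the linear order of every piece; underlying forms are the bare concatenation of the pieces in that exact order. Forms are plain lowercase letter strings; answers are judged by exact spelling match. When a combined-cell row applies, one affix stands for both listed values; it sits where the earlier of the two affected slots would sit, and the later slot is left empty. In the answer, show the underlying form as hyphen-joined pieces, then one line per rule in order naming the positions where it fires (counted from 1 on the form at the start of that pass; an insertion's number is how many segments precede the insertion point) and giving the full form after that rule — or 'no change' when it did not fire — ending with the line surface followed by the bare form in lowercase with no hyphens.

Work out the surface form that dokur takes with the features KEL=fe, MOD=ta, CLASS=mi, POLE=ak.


underlying: re-dokur-e-ka-vi
1. f -> v, k -> g, s -> z / V _ V: fires at position(s) 5, 9: redoguregavi
surface: redoguregavi


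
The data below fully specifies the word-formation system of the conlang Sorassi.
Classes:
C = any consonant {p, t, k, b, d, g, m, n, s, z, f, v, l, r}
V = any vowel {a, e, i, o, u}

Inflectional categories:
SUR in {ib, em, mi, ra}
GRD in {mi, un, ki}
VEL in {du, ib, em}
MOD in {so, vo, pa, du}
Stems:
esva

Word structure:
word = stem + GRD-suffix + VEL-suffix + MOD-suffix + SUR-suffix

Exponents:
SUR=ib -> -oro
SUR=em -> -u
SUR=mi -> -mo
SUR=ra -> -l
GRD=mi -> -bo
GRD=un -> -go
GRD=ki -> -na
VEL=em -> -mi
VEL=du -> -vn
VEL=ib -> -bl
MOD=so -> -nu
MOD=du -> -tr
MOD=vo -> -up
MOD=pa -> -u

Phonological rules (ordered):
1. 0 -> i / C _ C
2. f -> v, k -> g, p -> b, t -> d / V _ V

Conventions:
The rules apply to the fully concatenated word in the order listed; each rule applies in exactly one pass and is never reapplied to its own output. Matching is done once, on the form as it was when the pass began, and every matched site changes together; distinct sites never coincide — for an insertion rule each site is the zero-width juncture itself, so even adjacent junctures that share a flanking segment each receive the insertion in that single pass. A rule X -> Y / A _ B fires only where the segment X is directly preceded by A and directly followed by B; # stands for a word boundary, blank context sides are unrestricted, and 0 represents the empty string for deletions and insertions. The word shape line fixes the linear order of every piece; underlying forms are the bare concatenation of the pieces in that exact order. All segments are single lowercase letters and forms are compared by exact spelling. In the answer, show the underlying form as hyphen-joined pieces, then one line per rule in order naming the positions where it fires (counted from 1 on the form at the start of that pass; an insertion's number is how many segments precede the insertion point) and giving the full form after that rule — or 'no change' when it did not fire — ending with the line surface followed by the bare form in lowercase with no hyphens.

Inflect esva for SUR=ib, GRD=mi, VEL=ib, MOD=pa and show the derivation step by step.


underlying: esva-bo-bl-u-oro
1. 0 -> i / C _ C: inserts after position(s) 2, 7: esivabobiluoro
2. f -> v, k -> g, p -> b, t -> d / V _ V: no change
surface: esivabobiluoro


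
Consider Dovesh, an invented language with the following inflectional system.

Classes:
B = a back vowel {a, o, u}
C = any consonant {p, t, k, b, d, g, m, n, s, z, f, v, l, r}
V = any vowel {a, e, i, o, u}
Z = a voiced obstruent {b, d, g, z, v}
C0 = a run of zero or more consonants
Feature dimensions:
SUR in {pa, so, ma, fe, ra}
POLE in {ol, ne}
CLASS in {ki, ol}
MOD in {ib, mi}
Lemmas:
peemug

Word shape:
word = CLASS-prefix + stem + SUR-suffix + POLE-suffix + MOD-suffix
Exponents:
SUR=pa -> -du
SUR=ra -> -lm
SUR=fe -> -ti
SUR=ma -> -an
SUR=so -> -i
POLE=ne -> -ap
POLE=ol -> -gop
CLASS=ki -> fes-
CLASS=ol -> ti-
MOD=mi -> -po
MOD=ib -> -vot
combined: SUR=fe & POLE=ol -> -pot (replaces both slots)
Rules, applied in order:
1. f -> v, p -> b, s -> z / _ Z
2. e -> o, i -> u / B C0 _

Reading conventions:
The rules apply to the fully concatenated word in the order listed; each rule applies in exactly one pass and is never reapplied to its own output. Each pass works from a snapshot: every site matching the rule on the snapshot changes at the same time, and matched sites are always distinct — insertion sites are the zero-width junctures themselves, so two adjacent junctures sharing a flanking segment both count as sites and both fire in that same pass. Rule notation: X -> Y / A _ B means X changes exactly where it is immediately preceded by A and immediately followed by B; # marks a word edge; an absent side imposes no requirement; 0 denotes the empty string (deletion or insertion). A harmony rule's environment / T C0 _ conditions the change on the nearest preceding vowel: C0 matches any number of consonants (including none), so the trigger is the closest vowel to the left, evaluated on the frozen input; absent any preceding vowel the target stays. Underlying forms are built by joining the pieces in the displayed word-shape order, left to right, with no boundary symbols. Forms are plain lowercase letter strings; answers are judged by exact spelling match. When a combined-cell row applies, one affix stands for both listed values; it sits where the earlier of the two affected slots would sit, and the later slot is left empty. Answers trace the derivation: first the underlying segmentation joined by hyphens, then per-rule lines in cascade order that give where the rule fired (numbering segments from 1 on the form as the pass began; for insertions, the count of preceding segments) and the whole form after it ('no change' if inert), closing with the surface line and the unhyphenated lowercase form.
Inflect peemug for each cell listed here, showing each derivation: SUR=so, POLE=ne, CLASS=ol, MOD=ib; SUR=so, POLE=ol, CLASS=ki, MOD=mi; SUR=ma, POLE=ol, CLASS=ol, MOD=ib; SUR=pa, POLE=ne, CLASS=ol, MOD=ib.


cell SUR=so, POLE=ne, CLASS=ol, MOD=ib:
underlying: ti-peemug-i-ap-vot
1. f -> v, p -> b, s -> z / _ Z: fires at position(s) 11: tipeemugiabvot
2. e -> o, i -> u / B C0 _: fires at position(s) 9: tipeemuguabvot
surface: tipeemuguabvot

cell SUR=so, POLE=ol, CLASS=ki, MOD=mi:
underlying: fes-peemug-i-gop-po
1. f -> v, p -> b, s -> z / _ Z: no change
2. e -> o, i -> u / B C0 _: fires at position(s) 10: fespeemugugoppo
surface: fespeemugugoppo

cell SUR=ma, POLE=ol, CLASS=ol, MOD=ib:
underlying: ti-peemug-an-gop-vot
1. f -> v, p -> b, s -> z / _ Z: fires at position(s) 13: tipeemugangobvot
2. e -> o, i -> u / B C0 _: no change
surface: tipeemugangobvot

cell SUR=pa, POLE=ne, CLASS=ol, MOD=ib:
underlying: ti-peemug-du-ap-vot
1. f -> v, p -> b, s -> z / _ Z: fires at position(s) 12: tipeemugduabvot
2. e -> o, i -> u / B C0 _: no change
surface: tipeemugduabvot


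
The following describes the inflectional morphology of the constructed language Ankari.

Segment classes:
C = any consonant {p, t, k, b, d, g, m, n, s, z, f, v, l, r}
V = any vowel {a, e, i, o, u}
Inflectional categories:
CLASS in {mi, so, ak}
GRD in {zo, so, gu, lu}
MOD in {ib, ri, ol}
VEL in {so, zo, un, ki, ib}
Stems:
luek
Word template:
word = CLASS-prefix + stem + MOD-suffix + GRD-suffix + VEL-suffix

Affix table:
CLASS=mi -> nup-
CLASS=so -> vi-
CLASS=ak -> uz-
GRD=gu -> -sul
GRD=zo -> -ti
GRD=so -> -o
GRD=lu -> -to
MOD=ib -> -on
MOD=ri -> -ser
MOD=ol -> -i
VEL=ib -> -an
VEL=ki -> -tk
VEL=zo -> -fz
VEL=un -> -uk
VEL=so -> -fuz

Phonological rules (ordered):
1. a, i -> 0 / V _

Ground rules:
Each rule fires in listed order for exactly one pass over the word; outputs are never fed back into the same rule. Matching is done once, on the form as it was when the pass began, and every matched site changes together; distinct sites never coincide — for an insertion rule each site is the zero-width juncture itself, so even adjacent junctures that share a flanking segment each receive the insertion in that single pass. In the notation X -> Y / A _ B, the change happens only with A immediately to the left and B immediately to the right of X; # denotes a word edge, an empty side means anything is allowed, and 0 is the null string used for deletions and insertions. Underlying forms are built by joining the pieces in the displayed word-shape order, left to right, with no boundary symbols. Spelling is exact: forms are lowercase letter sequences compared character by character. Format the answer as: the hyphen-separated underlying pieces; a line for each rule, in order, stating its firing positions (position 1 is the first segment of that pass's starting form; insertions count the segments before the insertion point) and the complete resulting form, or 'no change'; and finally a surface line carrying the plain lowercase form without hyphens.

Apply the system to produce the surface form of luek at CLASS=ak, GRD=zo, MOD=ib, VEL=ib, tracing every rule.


underlying: uz-luek-on-ti-an
1. a, i -> 0 / V _: fires at position(s) 11: uzluekontin
surface: uzluekontin


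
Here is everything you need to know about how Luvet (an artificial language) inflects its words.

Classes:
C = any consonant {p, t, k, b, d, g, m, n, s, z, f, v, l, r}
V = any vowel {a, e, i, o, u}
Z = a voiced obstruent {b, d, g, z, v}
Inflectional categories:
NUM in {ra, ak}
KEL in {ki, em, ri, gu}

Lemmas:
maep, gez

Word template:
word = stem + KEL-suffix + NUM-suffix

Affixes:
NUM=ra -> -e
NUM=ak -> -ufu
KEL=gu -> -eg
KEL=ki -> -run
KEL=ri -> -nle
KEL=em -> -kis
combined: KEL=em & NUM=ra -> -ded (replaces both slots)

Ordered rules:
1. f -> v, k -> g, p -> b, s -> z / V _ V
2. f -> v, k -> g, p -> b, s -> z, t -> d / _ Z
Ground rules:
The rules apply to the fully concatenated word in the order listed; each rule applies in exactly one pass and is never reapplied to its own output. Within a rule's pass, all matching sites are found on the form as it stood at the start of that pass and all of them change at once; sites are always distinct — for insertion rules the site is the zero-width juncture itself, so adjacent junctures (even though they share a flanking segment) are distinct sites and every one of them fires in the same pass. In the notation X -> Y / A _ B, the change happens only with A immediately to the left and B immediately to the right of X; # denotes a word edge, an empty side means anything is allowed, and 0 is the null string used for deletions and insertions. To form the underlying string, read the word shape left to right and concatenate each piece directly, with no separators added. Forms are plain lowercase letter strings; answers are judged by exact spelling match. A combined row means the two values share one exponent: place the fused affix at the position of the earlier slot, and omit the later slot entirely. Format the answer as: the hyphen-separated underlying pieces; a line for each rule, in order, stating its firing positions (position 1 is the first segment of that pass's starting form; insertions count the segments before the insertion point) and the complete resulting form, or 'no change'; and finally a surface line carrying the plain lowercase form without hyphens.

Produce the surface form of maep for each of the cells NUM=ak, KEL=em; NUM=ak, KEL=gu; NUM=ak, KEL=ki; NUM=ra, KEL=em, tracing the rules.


cell NUM=ak, KEL=em:
underlying: maep-kis-ufu
1. f -> v, k -> g, p -> b, s -> z / V _ V: fires at position(s) 7, 9: maepkizuvu
2. f -> v, k -> g, p -> b, s -> z, t -> d / _ Z: no change
surface: maepkizuvu

cell NUM=ak, KEL=gu:
underlying: maep-eg-ufu
1. f -> v, k -> g, p -> b, s -> z / V _ V: fires at position(s) 4, 8: maebeguvu
2. f -> v, k -> g, p -> b, s -> z, t -> d / _ Z: no change
surface: maebeguvu

cell NUM=ak, KEL=ki:
underlying: maep-run-ufu
1. f -> v, k -> g, p -> b, s -> z / V _ V: fires at position(s) 9: maeprunuvu
2. f -> v, k -> g, p -> b, s -> z, t -> d / _ Z: no change
surface: maeprunuvu

cell NUM=ra, KEL=em:
underlying: maep-ded
1. f -> v, k -> g, p -> b, s -> z / V _ V: no change
2. f -> v, k -> g, p -> b, s -> z, t -> d / _ Z: fires at position(s) 4: maebded
surface: maebded


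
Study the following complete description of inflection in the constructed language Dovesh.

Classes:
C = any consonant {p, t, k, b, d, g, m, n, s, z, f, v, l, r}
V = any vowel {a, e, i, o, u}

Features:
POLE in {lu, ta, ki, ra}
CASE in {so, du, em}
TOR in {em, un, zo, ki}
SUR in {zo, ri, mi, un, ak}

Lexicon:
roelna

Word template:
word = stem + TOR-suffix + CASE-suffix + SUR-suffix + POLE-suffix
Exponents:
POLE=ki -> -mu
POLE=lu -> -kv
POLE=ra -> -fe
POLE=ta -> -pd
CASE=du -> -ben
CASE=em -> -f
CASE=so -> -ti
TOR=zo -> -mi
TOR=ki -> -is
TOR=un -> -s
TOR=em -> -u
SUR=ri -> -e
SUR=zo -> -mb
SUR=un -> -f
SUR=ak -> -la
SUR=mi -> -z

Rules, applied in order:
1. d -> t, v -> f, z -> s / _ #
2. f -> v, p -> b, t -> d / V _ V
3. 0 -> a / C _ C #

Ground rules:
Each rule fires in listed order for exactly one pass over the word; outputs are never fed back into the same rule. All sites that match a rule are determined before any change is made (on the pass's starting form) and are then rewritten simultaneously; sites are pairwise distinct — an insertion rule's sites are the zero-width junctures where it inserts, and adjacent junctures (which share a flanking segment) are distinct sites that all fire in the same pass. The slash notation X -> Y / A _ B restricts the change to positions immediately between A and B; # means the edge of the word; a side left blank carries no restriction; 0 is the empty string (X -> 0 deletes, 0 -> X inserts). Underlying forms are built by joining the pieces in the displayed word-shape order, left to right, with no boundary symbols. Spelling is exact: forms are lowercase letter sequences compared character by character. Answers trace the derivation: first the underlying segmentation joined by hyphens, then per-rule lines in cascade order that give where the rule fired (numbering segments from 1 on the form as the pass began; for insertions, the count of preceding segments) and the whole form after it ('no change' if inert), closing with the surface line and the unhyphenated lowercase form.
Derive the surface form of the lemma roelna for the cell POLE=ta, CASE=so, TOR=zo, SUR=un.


underlying: roelna-mi-ti-f-pd
1. d -> t, v -> f, z -> s / _ #: fires at position(s) 13: roelnamitifpt
2. f -> v, p -> b, t -> d / V _ V: fires at position(s) 9: roelnamidifpt
3. 0 -> a / C _ C #: inserts after position(s) 12: roelnamidifpat
surface: roelnamidifpat


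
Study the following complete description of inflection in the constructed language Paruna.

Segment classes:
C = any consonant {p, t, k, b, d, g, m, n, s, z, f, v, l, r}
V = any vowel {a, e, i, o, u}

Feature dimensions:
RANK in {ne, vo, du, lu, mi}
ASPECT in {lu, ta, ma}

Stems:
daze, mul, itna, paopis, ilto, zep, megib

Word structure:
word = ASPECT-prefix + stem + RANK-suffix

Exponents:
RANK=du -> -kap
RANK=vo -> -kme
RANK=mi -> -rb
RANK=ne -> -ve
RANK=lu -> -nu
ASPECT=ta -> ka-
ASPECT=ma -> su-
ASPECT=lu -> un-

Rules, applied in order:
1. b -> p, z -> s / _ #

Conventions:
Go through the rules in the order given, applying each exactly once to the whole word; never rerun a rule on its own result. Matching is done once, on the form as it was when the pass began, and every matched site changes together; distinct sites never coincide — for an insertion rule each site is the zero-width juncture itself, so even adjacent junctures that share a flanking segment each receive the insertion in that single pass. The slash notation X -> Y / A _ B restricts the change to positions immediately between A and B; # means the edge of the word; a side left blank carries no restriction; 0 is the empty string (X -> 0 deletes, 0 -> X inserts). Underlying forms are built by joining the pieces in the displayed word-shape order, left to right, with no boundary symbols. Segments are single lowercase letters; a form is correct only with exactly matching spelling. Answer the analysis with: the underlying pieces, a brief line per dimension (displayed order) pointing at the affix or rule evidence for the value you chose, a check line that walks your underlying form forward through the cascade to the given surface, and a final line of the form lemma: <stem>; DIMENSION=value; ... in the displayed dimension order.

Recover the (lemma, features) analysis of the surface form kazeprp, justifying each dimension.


underlying: ka-zep-rb
RANK=mi - signalled by the affix -rb
ASPECT=ta - signalled by the affix ka-
check: kazeprb -> kazeprp
lemma: zep; RANK=mi; ASPECT=ta


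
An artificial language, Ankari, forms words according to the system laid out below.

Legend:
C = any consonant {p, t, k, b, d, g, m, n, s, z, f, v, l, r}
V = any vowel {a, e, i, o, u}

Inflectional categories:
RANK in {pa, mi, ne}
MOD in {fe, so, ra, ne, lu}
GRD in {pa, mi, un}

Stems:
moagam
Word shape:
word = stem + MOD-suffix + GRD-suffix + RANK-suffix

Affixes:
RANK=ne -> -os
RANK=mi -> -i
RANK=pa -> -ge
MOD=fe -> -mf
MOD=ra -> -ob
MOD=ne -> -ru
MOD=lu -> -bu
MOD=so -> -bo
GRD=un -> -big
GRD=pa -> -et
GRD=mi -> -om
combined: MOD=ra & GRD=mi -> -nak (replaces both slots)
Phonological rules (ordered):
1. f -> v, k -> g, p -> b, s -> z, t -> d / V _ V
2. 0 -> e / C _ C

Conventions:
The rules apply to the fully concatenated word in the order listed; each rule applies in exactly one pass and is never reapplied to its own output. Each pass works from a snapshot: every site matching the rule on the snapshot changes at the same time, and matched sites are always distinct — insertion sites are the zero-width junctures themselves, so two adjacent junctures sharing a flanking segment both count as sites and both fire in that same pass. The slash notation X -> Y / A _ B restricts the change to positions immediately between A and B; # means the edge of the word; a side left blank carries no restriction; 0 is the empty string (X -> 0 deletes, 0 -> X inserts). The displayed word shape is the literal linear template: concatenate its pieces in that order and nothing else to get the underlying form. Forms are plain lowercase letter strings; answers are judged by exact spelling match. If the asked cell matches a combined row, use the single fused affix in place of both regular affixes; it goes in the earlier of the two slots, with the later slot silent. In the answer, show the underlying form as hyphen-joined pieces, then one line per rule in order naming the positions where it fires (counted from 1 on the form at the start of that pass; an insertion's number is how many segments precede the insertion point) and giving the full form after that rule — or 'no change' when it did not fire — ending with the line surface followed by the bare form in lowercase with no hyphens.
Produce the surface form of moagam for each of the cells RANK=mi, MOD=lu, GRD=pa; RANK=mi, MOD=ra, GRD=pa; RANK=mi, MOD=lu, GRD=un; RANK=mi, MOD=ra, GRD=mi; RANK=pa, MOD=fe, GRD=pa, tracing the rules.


cell RANK=mi, MOD=lu, GRD=pa:
underlying: moagam-bu-et-i
1. f -> v, k -> g, p -> b, s -> z, t -> d / V _ V: fires at position(s) 10: moagambuedi
2. 0 -> e / C _ C: inserts after position(s) 6: moagamebuedi
surface: moagamebuedi

cell RANK=mi, MOD=ra, GRD=pa:
underlying: moagam-ob-et-i
1. f -> v, k -> g, p -> b, s -> z, t -> d / V _ V: fires at position(s) 10: moagamobedi
2. 0 -> e / C _ C: no change
surface: moagamobedi

cell RANK=mi, MOD=lu, GRD=un:
underlying: moagam-bu-big-i
1. f -> v, k -> g, p -> b, s -> z, t -> d / V _ V: no change
2. 0 -> e / C _ C: inserts after position(s) 6: moagamebubigi
surface: moagamebubigi

cell RANK=mi, MOD=ra, GRD=mi:
underlying: moagam-nak-i
1. f -> v, k -> g, p -> b, s -> z, t -> d / V _ V: fires at position(s) 9: moagamnagi
2. 0 -> e / C _ C: inserts after position(s) 6: moagamenagi
surface: moagamenagi

cell RANK=pa, MOD=fe, GRD=pa:
underlying: moagam-mf-et-ge
1. f -> v, k -> g, p -> b, s -> z, t -> d / V _ V: no change
2. 0 -> e / C _ C: inserts after position(s) 6, 7, 10: moagamemefetege
surface: moagamemefetege


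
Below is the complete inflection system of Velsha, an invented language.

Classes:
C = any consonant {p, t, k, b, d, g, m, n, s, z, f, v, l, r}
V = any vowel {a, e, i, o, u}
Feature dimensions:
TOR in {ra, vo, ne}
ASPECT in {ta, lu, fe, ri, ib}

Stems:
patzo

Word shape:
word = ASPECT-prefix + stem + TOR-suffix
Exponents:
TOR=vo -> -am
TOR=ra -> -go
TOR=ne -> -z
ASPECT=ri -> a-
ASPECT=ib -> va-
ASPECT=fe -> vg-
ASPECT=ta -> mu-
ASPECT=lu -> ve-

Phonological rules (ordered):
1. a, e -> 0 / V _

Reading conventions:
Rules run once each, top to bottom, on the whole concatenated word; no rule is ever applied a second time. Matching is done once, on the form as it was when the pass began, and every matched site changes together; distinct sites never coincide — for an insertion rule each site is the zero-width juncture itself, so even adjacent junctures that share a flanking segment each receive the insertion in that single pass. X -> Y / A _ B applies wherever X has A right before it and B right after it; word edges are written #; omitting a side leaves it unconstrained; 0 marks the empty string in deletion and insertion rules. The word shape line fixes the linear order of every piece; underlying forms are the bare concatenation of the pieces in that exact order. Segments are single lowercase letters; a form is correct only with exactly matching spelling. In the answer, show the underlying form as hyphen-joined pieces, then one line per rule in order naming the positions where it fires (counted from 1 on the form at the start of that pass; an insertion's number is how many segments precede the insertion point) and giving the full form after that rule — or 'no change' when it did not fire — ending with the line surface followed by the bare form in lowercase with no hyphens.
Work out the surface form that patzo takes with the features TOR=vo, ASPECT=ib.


underlying: va-patzo-am
1. a, e -> 0 / V _: fires at position(s) 8: vapatzom
surface: vapatzom


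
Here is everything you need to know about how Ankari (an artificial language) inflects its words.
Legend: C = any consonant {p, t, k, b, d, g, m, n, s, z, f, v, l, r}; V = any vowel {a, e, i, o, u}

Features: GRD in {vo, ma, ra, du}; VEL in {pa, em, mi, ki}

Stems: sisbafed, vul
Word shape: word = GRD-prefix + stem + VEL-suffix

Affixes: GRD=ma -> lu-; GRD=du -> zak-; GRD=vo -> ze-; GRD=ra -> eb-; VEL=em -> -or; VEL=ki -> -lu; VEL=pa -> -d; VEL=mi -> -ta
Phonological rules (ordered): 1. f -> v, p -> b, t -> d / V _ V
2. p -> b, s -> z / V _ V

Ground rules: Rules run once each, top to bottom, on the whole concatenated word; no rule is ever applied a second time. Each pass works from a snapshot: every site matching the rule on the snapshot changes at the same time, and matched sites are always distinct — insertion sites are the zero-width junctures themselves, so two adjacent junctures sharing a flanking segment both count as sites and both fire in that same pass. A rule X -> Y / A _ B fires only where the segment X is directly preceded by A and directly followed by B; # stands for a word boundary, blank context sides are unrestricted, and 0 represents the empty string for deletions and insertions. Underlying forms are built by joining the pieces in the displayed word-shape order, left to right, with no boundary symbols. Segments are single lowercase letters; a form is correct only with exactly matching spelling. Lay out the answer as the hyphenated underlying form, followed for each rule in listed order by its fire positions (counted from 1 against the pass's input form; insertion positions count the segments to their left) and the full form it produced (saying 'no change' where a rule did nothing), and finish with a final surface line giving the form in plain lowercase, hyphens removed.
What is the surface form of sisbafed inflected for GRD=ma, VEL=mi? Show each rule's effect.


underlying: lu-sisbafed-ta
1. f -> v, p -> b, t -> d / V _ V: fires at position(s) 8: lusisbavedta
2. p -> b, s -> z / V _ V: fires at position(s) 3: luzisbavedta
surface: luzisbavedta


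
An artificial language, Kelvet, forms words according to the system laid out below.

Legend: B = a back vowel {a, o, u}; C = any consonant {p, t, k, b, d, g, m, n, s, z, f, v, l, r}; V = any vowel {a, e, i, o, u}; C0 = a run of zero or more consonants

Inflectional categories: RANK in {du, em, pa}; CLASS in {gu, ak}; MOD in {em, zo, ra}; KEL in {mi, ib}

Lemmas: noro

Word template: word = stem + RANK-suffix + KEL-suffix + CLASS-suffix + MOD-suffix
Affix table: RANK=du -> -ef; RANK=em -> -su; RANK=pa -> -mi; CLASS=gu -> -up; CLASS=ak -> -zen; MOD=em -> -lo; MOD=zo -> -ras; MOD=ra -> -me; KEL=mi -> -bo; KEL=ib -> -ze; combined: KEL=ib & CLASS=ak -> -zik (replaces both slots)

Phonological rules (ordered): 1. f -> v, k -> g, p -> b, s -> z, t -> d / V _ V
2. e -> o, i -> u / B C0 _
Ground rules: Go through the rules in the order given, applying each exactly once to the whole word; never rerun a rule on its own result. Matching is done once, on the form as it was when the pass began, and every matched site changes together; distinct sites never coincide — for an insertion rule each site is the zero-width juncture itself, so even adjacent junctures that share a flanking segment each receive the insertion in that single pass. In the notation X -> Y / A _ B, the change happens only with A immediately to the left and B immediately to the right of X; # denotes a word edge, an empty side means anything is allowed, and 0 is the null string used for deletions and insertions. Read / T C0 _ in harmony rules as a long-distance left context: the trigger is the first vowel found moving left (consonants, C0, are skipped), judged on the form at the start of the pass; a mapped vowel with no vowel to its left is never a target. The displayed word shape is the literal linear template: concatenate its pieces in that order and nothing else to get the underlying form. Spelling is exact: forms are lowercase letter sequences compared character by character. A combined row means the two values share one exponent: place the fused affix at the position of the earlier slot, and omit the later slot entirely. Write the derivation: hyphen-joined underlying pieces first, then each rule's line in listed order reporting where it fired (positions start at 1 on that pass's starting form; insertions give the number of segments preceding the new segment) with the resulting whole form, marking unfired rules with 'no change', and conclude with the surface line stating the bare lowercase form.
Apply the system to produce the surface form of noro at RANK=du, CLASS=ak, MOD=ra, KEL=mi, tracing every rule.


underlying: noro-ef-bo-zen-me
1. f -> v, k -> g, p -> b, s -> z, t -> d / V _ V: no change
2. e -> o, i -> u / B C0 _: fires at position(s) 5, 10: noroofbozonme
surface: noroofbozonme


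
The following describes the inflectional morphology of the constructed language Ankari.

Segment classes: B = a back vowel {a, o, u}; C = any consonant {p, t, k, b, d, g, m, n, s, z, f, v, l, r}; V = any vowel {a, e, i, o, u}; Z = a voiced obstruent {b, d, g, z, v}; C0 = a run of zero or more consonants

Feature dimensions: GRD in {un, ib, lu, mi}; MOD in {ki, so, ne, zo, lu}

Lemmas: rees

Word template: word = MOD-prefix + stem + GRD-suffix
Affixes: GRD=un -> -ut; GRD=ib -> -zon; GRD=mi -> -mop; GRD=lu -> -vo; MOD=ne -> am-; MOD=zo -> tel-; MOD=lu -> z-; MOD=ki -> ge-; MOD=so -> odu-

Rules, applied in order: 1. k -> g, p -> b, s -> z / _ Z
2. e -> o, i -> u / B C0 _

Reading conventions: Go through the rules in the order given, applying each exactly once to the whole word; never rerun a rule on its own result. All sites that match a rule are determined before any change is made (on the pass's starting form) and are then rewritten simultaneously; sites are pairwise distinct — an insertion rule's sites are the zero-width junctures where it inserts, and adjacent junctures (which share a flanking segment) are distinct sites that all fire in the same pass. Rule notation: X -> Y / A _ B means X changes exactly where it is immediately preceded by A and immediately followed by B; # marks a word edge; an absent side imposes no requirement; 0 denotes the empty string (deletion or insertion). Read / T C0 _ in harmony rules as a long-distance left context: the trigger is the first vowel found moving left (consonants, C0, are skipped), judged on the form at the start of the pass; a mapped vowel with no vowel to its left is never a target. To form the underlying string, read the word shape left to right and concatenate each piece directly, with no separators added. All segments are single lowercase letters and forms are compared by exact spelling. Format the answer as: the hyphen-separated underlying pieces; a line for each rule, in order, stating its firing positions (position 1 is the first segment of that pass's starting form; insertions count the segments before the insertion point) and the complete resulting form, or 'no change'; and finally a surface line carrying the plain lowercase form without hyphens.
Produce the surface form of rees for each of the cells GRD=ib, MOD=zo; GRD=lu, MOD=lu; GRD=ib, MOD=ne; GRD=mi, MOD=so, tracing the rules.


cell GRD=ib, MOD=zo:
underlying: tel-rees-zon
1. k -> g, p -> b, s -> z / _ Z: fires at position(s) 7: telreezzon
2. e -> o, i -> u / B C0 _: no change
surface: telreezzon

cell GRD=lu, MOD=lu:
underlying: z-rees-vo
1. k -> g, p -> b, s -> z / _ Z: fires at position(s) 5: zreezvo
2. e -> o, i -> u / B C0 _: no change
surface: zreezvo

cell GRD=ib, MOD=ne:
underlying: am-rees-zon
1. k -> g, p -> b, s -> z / _ Z: fires at position(s) 6: amreezzon
2. e -> o, i -> u / B C0 _: fires at position(s) 4: amroezzon
surface: amroezzon

cell GRD=mi, MOD=so:
underlying: odu-rees-mop
1. k -> g, p -> b, s -> z / _ Z: no change
2. e -> o, i -> u / B C0 _: fires at position(s) 5: oduroesmop
surface: oduroesmop


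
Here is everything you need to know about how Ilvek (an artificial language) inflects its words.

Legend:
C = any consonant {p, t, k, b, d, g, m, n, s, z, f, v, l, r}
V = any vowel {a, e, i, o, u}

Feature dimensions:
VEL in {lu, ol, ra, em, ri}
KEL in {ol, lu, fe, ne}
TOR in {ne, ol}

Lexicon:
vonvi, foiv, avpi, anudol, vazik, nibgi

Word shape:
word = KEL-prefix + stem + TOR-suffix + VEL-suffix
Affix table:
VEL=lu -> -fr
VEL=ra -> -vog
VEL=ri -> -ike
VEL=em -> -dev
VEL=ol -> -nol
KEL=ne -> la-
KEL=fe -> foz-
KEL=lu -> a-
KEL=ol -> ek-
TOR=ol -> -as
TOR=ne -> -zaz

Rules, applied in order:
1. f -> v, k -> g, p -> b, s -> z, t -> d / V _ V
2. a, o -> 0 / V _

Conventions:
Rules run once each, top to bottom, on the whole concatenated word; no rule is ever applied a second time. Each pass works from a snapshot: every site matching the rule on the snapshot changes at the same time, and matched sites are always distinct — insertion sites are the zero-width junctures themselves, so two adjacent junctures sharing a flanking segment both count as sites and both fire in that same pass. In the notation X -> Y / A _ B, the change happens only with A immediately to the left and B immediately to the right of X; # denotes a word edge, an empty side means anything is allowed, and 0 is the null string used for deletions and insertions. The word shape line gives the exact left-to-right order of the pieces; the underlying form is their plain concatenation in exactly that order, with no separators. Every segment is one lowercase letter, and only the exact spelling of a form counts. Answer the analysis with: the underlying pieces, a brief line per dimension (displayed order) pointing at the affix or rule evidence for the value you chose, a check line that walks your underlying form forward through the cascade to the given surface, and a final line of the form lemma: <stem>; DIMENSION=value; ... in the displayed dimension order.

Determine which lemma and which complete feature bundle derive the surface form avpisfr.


underlying: a-avpi-as-fr
VEL=lu - signalled by the affix -fr
KEL=lu - signalled by the affix a-
TOR=ol - signalled by the affix -as
check: aavpiasfr -> aavpiasfr -> avpisfr
lemma: avpi; VEL=lu; KEL=lu; TOR=ol


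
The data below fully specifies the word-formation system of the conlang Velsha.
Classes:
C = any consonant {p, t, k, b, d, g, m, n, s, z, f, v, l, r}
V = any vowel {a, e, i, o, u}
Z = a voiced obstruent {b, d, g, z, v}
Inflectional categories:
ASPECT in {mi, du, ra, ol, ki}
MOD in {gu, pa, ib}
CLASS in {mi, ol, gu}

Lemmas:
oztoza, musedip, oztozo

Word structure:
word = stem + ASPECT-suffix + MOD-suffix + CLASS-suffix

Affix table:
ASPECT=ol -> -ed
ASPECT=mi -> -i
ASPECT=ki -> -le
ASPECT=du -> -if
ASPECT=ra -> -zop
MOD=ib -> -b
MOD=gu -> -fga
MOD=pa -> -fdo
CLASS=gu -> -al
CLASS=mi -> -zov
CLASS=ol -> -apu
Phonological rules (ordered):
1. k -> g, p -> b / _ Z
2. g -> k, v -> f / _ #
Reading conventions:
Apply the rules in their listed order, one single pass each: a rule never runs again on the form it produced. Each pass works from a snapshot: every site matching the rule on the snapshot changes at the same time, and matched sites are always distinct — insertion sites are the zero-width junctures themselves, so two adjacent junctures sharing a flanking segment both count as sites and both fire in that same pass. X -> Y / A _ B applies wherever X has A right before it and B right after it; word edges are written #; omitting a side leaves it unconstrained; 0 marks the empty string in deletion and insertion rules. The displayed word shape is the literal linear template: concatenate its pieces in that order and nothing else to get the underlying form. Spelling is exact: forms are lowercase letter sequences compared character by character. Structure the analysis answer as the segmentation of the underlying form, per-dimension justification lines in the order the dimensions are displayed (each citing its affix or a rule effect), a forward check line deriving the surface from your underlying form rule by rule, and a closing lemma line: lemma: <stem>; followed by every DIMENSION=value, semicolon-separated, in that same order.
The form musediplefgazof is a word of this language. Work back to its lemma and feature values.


underlying: musedip-le-fga-zov
ASPECT=ki - signalled by the affix -le
MOD=gu - signalled by the affix -fga
CLASS=mi - signalled by the affix -zov
check: musediplefgazov -> musediplefgazov -> musediplefgazof
lemma: musedip; ASPECT=ki; MOD=gu; CLASS=mi


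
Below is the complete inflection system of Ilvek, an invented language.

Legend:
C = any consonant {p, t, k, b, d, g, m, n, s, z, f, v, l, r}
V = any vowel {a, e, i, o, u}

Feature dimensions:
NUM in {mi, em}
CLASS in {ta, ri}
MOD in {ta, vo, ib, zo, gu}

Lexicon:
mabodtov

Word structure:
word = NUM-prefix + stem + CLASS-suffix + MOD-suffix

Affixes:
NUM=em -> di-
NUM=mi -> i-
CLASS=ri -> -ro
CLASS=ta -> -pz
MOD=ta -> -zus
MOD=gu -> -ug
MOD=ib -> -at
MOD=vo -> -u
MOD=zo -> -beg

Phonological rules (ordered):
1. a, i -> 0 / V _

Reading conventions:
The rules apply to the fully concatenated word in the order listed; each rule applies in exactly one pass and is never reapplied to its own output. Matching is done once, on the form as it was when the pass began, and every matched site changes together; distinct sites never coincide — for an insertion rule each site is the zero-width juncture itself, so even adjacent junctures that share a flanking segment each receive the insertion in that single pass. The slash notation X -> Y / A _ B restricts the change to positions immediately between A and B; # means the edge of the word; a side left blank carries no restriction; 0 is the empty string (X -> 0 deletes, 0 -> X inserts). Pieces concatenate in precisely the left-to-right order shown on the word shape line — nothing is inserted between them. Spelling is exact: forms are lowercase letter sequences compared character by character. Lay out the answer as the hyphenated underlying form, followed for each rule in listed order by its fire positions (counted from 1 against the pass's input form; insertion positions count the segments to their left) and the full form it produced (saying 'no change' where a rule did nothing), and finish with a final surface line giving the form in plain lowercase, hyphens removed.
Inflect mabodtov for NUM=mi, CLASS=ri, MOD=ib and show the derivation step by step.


underlying: i-mabodtov-ro-at
1. a, i -> 0 / V _: fires at position(s) 12: imabodtovrot
surface: imabodtovrot


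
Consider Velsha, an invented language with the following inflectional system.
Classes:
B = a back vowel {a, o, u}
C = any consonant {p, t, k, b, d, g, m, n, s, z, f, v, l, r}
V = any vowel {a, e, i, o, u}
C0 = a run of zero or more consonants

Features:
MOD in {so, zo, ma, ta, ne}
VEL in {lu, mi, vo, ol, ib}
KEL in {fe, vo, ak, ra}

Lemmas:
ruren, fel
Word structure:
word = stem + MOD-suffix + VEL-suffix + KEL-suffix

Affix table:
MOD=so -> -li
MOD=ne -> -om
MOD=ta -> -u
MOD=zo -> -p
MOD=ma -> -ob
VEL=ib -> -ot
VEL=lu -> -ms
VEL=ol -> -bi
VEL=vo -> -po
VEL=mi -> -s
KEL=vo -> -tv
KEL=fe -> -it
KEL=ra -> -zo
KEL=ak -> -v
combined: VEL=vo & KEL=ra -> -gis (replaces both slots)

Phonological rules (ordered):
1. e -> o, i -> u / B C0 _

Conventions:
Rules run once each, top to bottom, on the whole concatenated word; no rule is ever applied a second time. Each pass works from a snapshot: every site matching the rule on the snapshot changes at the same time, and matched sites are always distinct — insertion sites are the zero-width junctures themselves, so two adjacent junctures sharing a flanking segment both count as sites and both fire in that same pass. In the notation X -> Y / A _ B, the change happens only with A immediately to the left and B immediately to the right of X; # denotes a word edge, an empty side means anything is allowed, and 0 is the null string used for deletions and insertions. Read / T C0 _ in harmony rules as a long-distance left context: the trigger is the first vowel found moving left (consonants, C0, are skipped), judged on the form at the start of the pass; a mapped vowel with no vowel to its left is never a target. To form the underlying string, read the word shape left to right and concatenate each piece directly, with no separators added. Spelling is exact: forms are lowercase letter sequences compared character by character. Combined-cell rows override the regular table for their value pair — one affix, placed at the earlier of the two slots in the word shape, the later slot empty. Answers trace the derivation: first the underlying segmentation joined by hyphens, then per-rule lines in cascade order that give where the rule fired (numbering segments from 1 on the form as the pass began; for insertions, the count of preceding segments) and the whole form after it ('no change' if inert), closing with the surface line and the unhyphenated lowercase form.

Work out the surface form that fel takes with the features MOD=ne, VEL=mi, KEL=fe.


underlying: fel-om-s-it
1. e -> o, i -> u / B C0 _: fires at position(s) 7: felomsut
surface: felomsut
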